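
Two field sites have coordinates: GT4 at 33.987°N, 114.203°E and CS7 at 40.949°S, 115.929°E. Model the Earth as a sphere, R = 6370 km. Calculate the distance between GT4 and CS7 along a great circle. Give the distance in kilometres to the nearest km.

8333 km

Δφ = -74.9360°,  Δλ = 1.7260°
a = sin²(Δφ/2) + cos φ₁ cos φ₂ sin²(Δλ/2) = 0.370193
c = 2·arcsin(√a) = 1.308174 rad = 74.9529°
d = R·c = 6370 × 1.308174 = 8333.1 km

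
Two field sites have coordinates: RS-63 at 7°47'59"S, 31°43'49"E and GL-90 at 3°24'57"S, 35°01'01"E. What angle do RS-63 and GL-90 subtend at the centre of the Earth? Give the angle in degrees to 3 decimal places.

RS-63: φ = -7.79972°, λ = +31.73028°
GL-90: φ = -3.41583°, λ = +35.01694°
Δφ = 4.3839°,  Δλ = 3.2867°
a = sin²(Δφ/2) + cos φ₁ cos φ₂ sin²(Δλ/2) = 0.002276
c = 2·arcsin(√a) = 0.095455 rad = 5.4692°

5.469°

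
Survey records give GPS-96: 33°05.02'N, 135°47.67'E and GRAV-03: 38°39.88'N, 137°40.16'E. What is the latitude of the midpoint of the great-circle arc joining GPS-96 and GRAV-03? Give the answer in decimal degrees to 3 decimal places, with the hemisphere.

GPS-96: φ = +33.08367°, λ = +135.79450°
GRAV-03: φ = +38.66467°, λ = +137.66933°
Bx = cos φ₂ cos Δλ = 0.780398,  By = cos φ₂ sin Δλ = 0.025545
φₘ = atan2(sin φ₁ + sin φ₂, √((cos φ₁ + Bx)² + By²)) = 35.87780°
λₘ = λ₁ + atan2(By, cos φ₁ + Bx) = 136.69887°

35.878°N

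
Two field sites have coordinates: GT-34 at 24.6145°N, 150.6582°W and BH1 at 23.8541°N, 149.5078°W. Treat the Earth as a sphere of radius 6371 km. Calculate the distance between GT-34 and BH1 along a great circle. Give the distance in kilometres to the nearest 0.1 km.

Δφ = -0.7604°,  Δλ = 1.1504°
a = sin²(Δφ/2) + cos φ₁ cos φ₂ sin²(Δλ/2) = 0.000128
c = 2·arcsin(√a) = 0.022613 rad = 1.2956°
d = R·c = 6371 × 0.022613 = 144.1 km

144.1 km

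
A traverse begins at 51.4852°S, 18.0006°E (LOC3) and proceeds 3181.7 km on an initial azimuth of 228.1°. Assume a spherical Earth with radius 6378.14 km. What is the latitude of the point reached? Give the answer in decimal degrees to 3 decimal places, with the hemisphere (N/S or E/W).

62.381°S

δ = d/R = 3181.7/6378.14 = 0.498844 rad
φ₂ = arcsin(sin φ₁ cos δ + cos φ₁ sin δ cos θ)
   = arcsin(-0.78245·0.87814 + 0.62272·0.47841·-0.66783) = -62.38129°
λ₂ = λ₁ + atan2(sin θ sin δ cos φ₁, cos δ − sin φ₁ sin φ₂) = -32.18433°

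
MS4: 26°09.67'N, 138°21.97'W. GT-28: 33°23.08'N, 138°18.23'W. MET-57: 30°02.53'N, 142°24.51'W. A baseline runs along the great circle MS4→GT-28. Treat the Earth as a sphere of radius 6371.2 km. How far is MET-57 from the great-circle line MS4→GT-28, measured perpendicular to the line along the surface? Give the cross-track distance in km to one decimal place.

MS4: φ = +26.16117°, λ = -138.36617°
GT-28: φ = +33.38467°, λ = -138.30383°
MET-57: φ = +30.04217°, λ = -142.40850°
δ₁₃ = central angle MS4→MET-57 = 0.091969 rad  (haversine)
θ₁₃ = bearing MS4→MET-57 = 318.359°,  θ₁₂ = bearing MS4→GT-28 = 0.414°
dₓₜ = R·arcsin(sin δ₁₃ · sin(θ₁₃ − θ₁₂)) = 6371.2·arcsin(0.09184·sin(317.945°)) = -392.188 km
|dₓₜ| = 392.188 km

392.2 km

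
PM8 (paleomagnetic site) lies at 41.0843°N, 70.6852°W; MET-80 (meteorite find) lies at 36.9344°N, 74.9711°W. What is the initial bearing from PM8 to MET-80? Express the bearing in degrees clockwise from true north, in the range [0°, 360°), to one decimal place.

Δλ = -4.2859°
y = sin Δλ · cos φ₂ = -0.059736
x = cos φ₁ sin φ₂ − sin φ₁ cos φ₂ cos Δλ = -0.070897
θ = atan2(y, x) = -139.8834° → 220.1166° (mod 360°)

220.1°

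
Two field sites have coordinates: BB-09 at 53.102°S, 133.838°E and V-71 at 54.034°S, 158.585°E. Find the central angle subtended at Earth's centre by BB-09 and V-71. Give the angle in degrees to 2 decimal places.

Δφ = -0.9320°,  Δλ = 24.7470°
a = sin²(Δφ/2) + cos φ₁ cos φ₂ sin²(Δλ/2) = 0.016257
c = 2·arcsin(√a) = 0.255704 rad = 14.6508°

14.65°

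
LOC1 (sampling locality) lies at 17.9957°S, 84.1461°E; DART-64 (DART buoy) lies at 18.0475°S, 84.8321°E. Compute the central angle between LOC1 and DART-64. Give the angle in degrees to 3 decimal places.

0.654°

Δφ = -0.0518°,  Δλ = 0.6860°
a = sin²(Δφ/2) + cos φ₁ cos φ₂ sin²(Δλ/2) = 0.000033
c = 2·arcsin(√a) = 0.011421 rad = 0.6544°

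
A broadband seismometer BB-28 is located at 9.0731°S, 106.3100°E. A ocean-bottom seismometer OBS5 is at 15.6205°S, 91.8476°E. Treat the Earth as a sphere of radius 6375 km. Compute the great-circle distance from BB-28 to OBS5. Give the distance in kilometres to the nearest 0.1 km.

Δφ = -6.5474°,  Δλ = -14.4624°
a = sin²(Δφ/2) + cos φ₁ cos φ₂ sin²(Δλ/2) = 0.018329
c = 2·arcsin(√a) = 0.271604 rad = 15.5618°
d = R·c = 6375 × 0.271604 = 1731.5 km

1731.5 km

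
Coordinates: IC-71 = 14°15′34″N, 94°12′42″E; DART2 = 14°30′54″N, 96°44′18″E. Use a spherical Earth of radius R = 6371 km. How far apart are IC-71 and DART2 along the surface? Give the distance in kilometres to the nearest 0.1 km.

IC-71: φ = +14.25944°, λ = +94.21167°
DART2: φ = +14.51500°, λ = +96.73833°
Δφ = 0.2556°,  Δλ = 2.5267°
a = sin²(Δφ/2) + cos φ₁ cos φ₂ sin²(Δλ/2) = 0.000461
c = 2·arcsin(√a) = 0.042948 rad = 2.4607°
d = R·c = 6371 × 0.042948 = 273.6 km

273.6 km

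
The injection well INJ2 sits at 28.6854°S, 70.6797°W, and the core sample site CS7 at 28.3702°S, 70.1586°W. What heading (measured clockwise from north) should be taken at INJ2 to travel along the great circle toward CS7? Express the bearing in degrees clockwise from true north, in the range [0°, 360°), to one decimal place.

55.6°

Δλ = 0.5211°
y = sin Δλ · cos φ₂ = 0.008002
x = cos φ₁ sin φ₂ − sin φ₁ cos φ₂ cos Δλ = 0.005484
θ = atan2(y, x) = 55.5787° → 55.5787° (mod 360°)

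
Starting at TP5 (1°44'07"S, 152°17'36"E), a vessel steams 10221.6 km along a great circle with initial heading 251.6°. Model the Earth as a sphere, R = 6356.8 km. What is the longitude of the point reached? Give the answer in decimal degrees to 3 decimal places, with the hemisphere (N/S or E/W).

59.473°E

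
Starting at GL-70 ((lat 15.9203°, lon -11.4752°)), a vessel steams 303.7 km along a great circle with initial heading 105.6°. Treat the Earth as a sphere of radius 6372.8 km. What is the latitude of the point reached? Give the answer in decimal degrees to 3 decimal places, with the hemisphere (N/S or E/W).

15.169°N

δ = d/R = 303.7/6372.8 = 0.047656 rad
φ₂ = arcsin(sin φ₁ cos δ + cos φ₁ sin δ cos θ)
   = arcsin(0.27430·0.99886 + 0.96164·0.04764·-0.26892) = 15.16913°
λ₂ = λ₁ + atan2(sin θ sin δ cos φ₁, cos δ − sin φ₁ sin φ₂) = -8.75038°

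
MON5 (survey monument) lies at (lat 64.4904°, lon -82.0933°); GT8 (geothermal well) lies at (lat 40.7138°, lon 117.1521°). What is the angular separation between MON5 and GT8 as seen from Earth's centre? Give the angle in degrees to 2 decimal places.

73.71°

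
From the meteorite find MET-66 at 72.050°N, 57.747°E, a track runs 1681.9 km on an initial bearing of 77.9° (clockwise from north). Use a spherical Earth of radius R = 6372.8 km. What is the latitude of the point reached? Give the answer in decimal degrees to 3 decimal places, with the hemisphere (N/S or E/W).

69.267°N

δ = d/R = 1681.9/6372.8 = 0.263919 rad
φ₂ = arcsin(sin φ₁ cos δ + cos φ₁ sin δ cos θ)
   = arcsin(0.95133·0.96538 + 0.30819·0.26087·0.20962) = 69.26674°
λ₂ = λ₁ + atan2(sin θ sin δ cos φ₁, cos δ − sin φ₁ sin φ₂) = 103.84278°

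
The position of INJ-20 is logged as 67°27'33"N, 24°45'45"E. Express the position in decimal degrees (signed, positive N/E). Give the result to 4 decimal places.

lat: 67.4592° N → +67.4592°
lon: 24.7625° E → +24.7625°

+67.4592°, +24.7625°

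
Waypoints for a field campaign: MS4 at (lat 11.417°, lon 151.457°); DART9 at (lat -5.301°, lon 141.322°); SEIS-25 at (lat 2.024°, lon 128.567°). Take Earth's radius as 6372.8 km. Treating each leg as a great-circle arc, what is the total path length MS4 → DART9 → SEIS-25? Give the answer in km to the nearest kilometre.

MS4→DART9: c = 0.340756 rad, d = 2171.57 km
DART9→SEIS-25: c = 0.256504 rad, d = 1634.65 km
Total = 2171.57 + 1634.65 = 3806.22 km

3806 km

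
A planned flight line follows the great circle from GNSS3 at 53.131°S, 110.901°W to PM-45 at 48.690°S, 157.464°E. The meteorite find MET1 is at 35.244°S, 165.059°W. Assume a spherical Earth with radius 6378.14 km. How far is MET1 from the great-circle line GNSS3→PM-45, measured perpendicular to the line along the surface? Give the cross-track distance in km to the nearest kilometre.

δ₁₃ = central angle GNSS3→MET1 = 0.724878 rad  (haversine)
θ₁₃ = bearing GNSS3→MET1 = 273.143°,  θ₁₂ = bearing GNSS3→PM-45 = 234.785°
dₓₜ = R·arcsin(sin δ₁₃ · sin(θ₁₃ − θ₁₂)) = 6378.14·arcsin(0.66304·sin(38.358°)) = 2704.759 km
|dₓₜ| = 2704.759 km

2705 km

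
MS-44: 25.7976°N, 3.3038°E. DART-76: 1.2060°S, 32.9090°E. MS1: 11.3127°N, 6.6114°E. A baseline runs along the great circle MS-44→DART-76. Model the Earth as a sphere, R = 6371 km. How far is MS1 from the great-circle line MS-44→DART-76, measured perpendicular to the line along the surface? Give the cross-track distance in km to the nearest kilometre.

δ₁₃ = central angle MS-44→MS1 = 0.258624 rad  (haversine)
θ₁₃ = bearing MS-44→MS1 = 167.220°,  θ₁₂ = bearing MS-44→DART-76 = 128.809°
dₓₜ = R·arcsin(sin δ₁₃ · sin(θ₁₃ − θ₁₂)) = 6371·arcsin(0.25575·sin(38.411°)) = 1016.632 km
|dₓₜ| = 1016.632 km

1017 km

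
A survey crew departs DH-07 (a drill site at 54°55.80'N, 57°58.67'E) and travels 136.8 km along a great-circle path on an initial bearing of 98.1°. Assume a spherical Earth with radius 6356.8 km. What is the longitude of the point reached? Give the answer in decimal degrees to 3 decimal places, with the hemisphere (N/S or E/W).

DH-07: φ = +54.93000°, λ = +57.97783°
δ = d/R = 136.8/6356.8 = 0.021520 rad
φ₂ = arcsin(sin φ₁ cos δ + cos φ₁ sin δ cos θ)
   = arcsin(0.81845·0.99977 + 0.57458·0.02152·-0.14090) = 54.73784°
λ₂ = λ₁ + atan2(sin θ sin δ cos φ₁, cos δ − sin φ₁ sin φ₂) = 60.09261°

60.093°E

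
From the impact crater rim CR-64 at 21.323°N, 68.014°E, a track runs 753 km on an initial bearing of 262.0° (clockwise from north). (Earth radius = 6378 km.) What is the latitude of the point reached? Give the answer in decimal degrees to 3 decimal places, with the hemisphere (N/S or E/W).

20.232°N

δ = d/R = 753/6378 = 0.118062 rad
φ₂ = arcsin(sin φ₁ cos δ + cos φ₁ sin δ cos θ)
   = arcsin(0.36363·0.99304 + 0.93155·0.11779·-0.13917) = 20.23205°
λ₂ = λ₁ + atan2(sin θ sin δ cos φ₁, cos δ − sin φ₁ sin φ₂) = 60.87299°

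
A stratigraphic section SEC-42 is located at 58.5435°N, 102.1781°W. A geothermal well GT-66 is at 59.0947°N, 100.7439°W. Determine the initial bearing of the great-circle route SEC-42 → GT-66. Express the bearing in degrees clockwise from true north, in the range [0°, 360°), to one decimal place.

52.8°

Δλ = 1.4342°
y = sin Δλ · cos φ₂ = 0.012855
x = cos φ₁ sin φ₂ − sin φ₁ cos φ₂ cos Δλ = 0.009757
θ = atan2(y, x) = 52.8011° → 52.8011° (mod 360°)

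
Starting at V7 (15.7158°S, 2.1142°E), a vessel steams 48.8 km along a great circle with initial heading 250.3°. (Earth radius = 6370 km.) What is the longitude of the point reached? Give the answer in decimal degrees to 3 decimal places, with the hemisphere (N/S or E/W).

δ = d/R = 48.8/6370 = 0.007661 rad
φ₂ = arcsin(sin φ₁ cos δ + cos φ₁ sin δ cos θ)
   = arcsin(-0.27087·0.99997 + 0.96262·0.00766·-0.33710) = -15.86334°
λ₂ = λ₁ + atan2(sin θ sin δ cos φ₁, cos δ − sin φ₁ sin φ₂) = 1.68459°

1.685°E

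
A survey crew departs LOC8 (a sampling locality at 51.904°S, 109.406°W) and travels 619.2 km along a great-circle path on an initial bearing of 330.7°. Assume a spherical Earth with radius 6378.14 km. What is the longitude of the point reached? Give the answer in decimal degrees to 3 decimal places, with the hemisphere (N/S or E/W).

113.393°W

δ = d/R = 619.2/6378.14 = 0.097082 rad
φ₂ = arcsin(sin φ₁ cos δ + cos φ₁ sin δ cos θ)
   = arcsin(-0.78698·0.99529 + 0.61698·0.09693·0.87207) = -46.98034°
λ₂ = λ₁ + atan2(sin θ sin δ cos φ₁, cos δ − sin φ₁ sin φ₂) = -113.39288°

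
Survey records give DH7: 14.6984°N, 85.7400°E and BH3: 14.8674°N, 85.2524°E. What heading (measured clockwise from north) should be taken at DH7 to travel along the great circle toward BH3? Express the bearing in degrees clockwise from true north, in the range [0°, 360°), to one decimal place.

289.8°

Δλ = -0.4876°
y = sin Δλ · cos φ₂ = -0.008225
x = cos φ₁ sin φ₂ − sin φ₁ cos φ₂ cos Δλ = 0.002958
θ = atan2(y, x) = -70.2171° → 289.7829° (mod 360°)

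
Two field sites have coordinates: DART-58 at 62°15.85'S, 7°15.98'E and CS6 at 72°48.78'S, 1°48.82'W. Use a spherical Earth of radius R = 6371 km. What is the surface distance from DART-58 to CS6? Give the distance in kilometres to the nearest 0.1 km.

DART-58: φ = -62.26417°, λ = +7.26633°
CS6: φ = -72.81300°, λ = -1.81367°
Δφ = -10.5488°,  Δλ = -9.0800°
a = sin²(Δφ/2) + cos φ₁ cos φ₂ sin²(Δλ/2) = 0.009312
c = 2·arcsin(√a) = 0.193298 rad = 11.0752°
d = R·c = 6371 × 0.193298 = 1231.5 km

1231.5 km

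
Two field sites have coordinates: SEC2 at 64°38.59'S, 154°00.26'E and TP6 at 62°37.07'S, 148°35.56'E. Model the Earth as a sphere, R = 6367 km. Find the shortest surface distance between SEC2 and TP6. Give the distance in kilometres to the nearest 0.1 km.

SEC2: φ = -64.64317°, λ = +154.00433°
TP6: φ = -62.61783°, λ = +148.59267°
Δφ = 2.0253°,  Δλ = -5.4117°
a = sin²(Δφ/2) + cos φ₁ cos φ₂ sin²(Δλ/2) = 0.000751
c = 2·arcsin(√a) = 0.054827 rad = 3.1413°
d = R·c = 6367 × 0.054827 = 349.1 km

349.1 km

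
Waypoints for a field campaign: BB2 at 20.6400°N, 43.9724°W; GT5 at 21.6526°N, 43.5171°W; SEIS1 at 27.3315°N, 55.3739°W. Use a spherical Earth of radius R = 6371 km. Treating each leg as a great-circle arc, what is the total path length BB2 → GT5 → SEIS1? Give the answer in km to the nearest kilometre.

BB2→GT5: c = 0.019164 rad, d = 122.10 km
GT5→SEIS1: c = 0.212648 rad, d = 1354.78 km
Total = 122.10 + 1354.78 = 1476.87 km

1477 km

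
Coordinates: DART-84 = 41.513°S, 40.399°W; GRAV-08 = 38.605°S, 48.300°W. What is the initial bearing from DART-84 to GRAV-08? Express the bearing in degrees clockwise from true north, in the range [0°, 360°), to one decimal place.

Δλ = -7.9010°
y = sin Δλ · cos φ₂ = -0.107422
x = cos φ₁ sin φ₂ − sin φ₁ cos φ₂ cos Δλ = 0.045816
θ = atan2(y, x) = -66.9017° → 293.0983° (mod 360°)

293.1°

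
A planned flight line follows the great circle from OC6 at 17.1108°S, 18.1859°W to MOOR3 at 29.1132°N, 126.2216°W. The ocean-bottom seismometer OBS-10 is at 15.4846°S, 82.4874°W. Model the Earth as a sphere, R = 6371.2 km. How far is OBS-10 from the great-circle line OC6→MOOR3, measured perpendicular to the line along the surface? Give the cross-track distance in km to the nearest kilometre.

δ₁₃ = central angle OC6→OBS-10 = 1.072478 rad  (haversine)
θ₁₃ = bearing OC6→OBS-10 = 261.343°,  θ₁₂ = bearing OC6→MOOR3 = 294.889°
dₓₜ = R·arcsin(sin δ₁₃ · sin(θ₁₃ − θ₁₂)) = 6371.2·arcsin(0.87839·sin(-33.546°)) = -3229.029 km
|dₓₜ| = 3229.029 km

3229 km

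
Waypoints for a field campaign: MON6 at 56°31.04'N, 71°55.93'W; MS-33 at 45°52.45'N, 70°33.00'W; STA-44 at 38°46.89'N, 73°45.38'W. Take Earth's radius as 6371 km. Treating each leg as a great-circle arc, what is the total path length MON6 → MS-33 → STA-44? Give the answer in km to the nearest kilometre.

2019 km

MON6: φ = +56.51733°, λ = -71.93217°
MS-33: φ = +45.87417°, λ = -70.55000°
STA-44: φ = +38.78150°, λ = -73.75633°
MON6→MS-33: c = 0.186362 rad, d = 1187.32 km
MS-33→STA-44: c = 0.130491 rad, d = 831.36 km
Total = 1187.32 + 831.36 = 2018.67 km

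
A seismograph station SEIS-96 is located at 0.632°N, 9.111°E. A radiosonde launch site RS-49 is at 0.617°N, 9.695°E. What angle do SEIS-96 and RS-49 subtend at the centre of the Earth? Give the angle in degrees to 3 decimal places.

Δφ = -0.0150°,  Δλ = 0.5840°
a = sin²(Δφ/2) + cos φ₁ cos φ₂ sin²(Δλ/2) = 0.000026
c = 2·arcsin(√a) = 0.010195 rad = 0.5842°

0.584°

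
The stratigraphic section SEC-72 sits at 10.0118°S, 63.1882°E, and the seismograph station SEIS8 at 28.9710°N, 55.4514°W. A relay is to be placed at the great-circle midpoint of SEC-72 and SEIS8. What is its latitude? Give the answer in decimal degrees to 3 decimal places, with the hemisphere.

Bx = cos φ₂ cos Δλ = -0.419322,  By = cos φ₂ sin Δλ = -0.767827
φₘ = atan2(sin φ₁ + sin φ₂, √((cos φ₁ + Bx)² + By²)) = 18.03710°
λₘ = λ₁ + atan2(By, cos φ₁ + Bx) = 9.55723°

18.037°N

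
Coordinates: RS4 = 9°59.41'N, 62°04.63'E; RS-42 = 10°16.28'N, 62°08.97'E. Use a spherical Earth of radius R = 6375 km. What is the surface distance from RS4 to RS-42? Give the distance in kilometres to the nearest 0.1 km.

RS4: φ = +9.99017°, λ = +62.07717°
RS-42: φ = +10.27133°, λ = +62.14950°
Δφ = 0.2812°,  Δλ = 0.0723°
a = sin²(Δφ/2) + cos φ₁ cos φ₂ sin²(Δλ/2) = 0.000006
c = 2·arcsin(√a) = 0.005062 rad = 0.2900°
d = R·c = 6375 × 0.005062 = 32.3 km

32.3 km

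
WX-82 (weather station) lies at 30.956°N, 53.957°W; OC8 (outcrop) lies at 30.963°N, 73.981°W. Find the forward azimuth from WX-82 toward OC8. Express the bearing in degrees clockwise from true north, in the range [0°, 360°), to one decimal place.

Δλ = -20.0240°
y = sin Δλ · cos φ₂ = -0.293620
x = cos φ₁ sin φ₂ − sin φ₁ cos φ₂ cos Δλ = 0.026786
θ = atan2(y, x) = -84.7876° → 275.2124° (mod 360°)

275.2°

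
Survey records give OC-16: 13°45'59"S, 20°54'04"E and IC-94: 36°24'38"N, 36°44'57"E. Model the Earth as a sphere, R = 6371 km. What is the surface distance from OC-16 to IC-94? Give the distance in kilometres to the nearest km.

OC-16: φ = -13.76639°, λ = +20.90111°
IC-94: φ = +36.41056°, λ = +36.74917°
Δφ = 50.1769°,  Δλ = 15.8481°
a = sin²(Δφ/2) + cos φ₁ cos φ₂ sin²(Δλ/2) = 0.194646
c = 2·arcsin(√a) = 0.913843 rad = 52.3594°
d = R·c = 6371 × 0.913843 = 5822.1 km

5822 km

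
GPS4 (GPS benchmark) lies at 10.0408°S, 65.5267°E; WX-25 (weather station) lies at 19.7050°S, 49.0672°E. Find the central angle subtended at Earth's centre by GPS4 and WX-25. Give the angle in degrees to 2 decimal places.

Δφ = -9.6642°,  Δλ = -16.4595°
a = sin²(Δφ/2) + cos φ₁ cos φ₂ sin²(Δλ/2) = 0.026090
c = 2·arcsin(√a) = 0.324471 rad = 18.5908°

18.59°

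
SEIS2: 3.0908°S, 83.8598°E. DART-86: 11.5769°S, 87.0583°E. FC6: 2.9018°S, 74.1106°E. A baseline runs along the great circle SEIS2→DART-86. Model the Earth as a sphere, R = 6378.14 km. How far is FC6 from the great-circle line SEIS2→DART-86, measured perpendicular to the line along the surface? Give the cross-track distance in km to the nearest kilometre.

1010 km

δ₁₃ = central angle SEIS2→FC6 = 0.169954 rad  (haversine)
θ₁₃ = bearing SEIS2→FC6 = 270.854°,  θ₁₂ = bearing SEIS2→DART-86 = 159.686°
dₓₜ = R·arcsin(sin δ₁₃ · sin(θ₁₃ − θ₁₂)) = 6378.14·arcsin(0.16914·sin(111.168°)) = 1010.207 km
|dₓₜ| = 1010.207 km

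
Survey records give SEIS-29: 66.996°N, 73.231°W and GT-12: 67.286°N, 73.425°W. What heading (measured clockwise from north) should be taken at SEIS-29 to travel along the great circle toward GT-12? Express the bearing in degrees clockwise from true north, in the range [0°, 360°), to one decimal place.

Δλ = -0.1940°
y = sin Δλ · cos φ₂ = -0.001307
x = cos φ₁ sin φ₂ − sin φ₁ cos φ₂ cos Δλ = 0.005063
θ = atan2(y, x) = -14.4779° → 345.5221° (mod 360°)

345.5°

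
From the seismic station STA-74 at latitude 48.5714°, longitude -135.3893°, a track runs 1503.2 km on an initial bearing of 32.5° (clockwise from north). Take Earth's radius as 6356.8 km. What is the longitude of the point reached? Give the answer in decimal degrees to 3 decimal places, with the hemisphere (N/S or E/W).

121.125°W

δ = d/R = 1503.2/6356.8 = 0.236471 rad
φ₂ = arcsin(sin φ₁ cos δ + cos φ₁ sin δ cos θ)
   = arcsin(0.74978·0.97217 + 0.66169·0.23427·0.84339) = 59.27773°
λ₂ = λ₁ + atan2(sin θ sin δ cos φ₁, cos δ − sin φ₁ sin φ₂) = -121.12530°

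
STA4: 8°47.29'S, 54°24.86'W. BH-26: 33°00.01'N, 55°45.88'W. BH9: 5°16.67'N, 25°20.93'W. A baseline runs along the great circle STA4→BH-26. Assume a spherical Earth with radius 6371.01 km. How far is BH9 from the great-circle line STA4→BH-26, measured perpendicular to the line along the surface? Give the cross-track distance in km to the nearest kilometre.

STA4: φ = -8.78817°, λ = -54.41433°
BH-26: φ = +33.00017°, λ = -55.76467°
BH9: φ = +5.27783°, λ = -25.34883°
δ₁₃ = central angle STA4→BH9 = 0.562194 rad  (haversine)
θ₁₃ = bearing STA4→BH9 = 65.165°,  θ₁₂ = bearing STA4→BH-26 = 358.301°
dₓₜ = R·arcsin(sin δ₁₃ · sin(θ₁₃ − θ₁₂)) = 6371.01·arcsin(0.53304·sin(-293.136°)) = 3263.802 km
|dₓₜ| = 3263.802 km

3264 km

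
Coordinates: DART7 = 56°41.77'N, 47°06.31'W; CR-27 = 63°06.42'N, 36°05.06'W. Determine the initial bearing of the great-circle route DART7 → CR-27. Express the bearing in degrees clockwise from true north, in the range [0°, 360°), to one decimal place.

36.1°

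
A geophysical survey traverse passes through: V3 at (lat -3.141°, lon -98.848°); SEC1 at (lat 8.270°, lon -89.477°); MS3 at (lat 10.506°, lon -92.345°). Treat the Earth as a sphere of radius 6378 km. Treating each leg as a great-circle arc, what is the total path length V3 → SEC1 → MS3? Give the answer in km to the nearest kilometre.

V3→SEC1: c = 0.257434 rad, d = 1641.91 km
SEC1→MS3: c = 0.062941 rad, d = 401.44 km
Total = 1641.91 + 401.44 = 2043.35 km

2043 km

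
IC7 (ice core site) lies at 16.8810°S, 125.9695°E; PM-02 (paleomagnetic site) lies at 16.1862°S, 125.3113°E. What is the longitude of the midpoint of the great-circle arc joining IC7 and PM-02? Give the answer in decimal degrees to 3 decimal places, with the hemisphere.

Bx = cos φ₂ cos Δλ = 0.960297,  By = cos φ₂ sin Δλ = -0.011032
φₘ = atan2(sin φ₁ + sin φ₂, √((cos φ₁ + Bx)² + By²)) = -16.53386°
λₘ = λ₁ + atan2(By, cos φ₁ + Bx) = 125.63981°

125.640°E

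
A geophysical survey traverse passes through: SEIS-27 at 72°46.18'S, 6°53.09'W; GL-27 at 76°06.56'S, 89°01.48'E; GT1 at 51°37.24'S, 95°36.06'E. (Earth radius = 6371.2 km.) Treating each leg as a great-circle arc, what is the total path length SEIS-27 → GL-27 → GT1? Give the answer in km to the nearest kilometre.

SEIS-27: φ = -72.76967°, λ = -6.88483°
GL-27: φ = -76.10933°, λ = +89.02467°
GT1: φ = -51.62067°, λ = +95.60100°
SEIS-27→GL-27: c = 0.403052 rad, d = 2567.92 km
GL-27→GT1: c = 0.429768 rad, d = 2738.14 km
Total = 2567.92 + 2738.14 = 5306.06 km

5306 km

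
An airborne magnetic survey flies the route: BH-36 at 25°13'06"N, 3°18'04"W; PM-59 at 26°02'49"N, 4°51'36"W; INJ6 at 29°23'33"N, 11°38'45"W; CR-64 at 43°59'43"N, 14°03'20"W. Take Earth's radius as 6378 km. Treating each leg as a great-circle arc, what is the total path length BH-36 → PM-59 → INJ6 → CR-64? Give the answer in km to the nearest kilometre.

BH-36: φ = +25.21833°, λ = -3.30111°
PM-59: φ = +26.04694°, λ = -4.86000°
INJ6: φ = +29.39250°, λ = -11.64583°
CR-64: φ = +43.99528°, λ = -14.05556°
BH-36→PM-59: c = 0.028475 rad, d = 181.62 km
PM-59→INJ6: c = 0.119971 rad, d = 765.17 km
INJ6→CR-64: c = 0.257056 rad, d = 1639.50 km
Total = 181.62 + 765.17 + 1639.50 = 2586.29 km

2586 km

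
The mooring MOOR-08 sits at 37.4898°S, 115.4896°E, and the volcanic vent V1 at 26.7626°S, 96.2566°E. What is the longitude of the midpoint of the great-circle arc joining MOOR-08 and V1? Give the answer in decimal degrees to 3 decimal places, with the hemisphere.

Bx = cos φ₂ cos Δλ = 0.843045,  By = cos φ₂ sin Δλ = -0.294124
φₘ = atan2(sin φ₁ + sin φ₂, √((cos φ₁ + Bx)² + By²)) = -32.49118°
λₘ = λ₁ + atan2(By, cos φ₁ + Bx) = 105.30079°

105.301°E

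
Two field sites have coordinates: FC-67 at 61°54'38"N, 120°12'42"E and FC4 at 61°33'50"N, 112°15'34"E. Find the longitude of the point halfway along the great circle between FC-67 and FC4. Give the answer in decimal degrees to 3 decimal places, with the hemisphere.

116.213°E

FC-67: φ = +61.91056°, λ = +120.21167°
FC4: φ = +61.56389°, λ = +112.25944°
Bx = cos φ₂ cos Δλ = 0.471599,  By = cos φ₂ sin Δλ = -0.065878
φₘ = atan2(sin φ₁ + sin φ₂, √((cos φ₁ + Bx)² + By²)) = 61.79477°
λₘ = λ₁ + atan2(By, cos φ₁ + Bx) = 116.21315°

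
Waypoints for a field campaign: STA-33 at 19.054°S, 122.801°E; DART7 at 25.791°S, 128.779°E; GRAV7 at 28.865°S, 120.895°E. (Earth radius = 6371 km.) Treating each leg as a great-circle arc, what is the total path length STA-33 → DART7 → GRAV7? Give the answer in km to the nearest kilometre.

1819 km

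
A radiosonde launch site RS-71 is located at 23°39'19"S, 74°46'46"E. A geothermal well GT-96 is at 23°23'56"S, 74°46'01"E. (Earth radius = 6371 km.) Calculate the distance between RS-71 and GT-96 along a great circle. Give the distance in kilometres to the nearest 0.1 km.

28.5 km

RS-71: φ = -23.65528°, λ = +74.77944°
GT-96: φ = -23.39889°, λ = +74.76694°
Δφ = 0.2564°,  Δλ = -0.0125°
a = sin²(Δφ/2) + cos φ₁ cos φ₂ sin²(Δλ/2) = 0.000005
c = 2·arcsin(√a) = 0.004479 rad = 0.2566°
d = R·c = 6371 × 0.004479 = 28.5 km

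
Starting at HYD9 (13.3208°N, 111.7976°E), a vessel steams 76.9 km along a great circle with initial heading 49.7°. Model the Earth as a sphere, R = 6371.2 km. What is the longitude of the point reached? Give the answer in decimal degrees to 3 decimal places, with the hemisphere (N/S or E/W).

112.341°E

δ = d/R = 76.9/6371.2 = 0.012070 rad
φ₂ = arcsin(sin φ₁ cos δ + cos φ₁ sin δ cos θ)
   = arcsin(0.23040·0.99993 + 0.97310·0.01207·0.64679) = 13.76751°
λ₂ = λ₁ + atan2(sin θ sin δ cos φ₁, cos δ − sin φ₁ sin φ₂) = 112.34062°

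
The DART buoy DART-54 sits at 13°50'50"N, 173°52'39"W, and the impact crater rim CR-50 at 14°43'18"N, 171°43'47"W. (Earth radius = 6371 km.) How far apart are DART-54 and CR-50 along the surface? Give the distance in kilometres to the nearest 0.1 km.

DART-54: φ = +13.84722°, λ = -173.87750°
CR-50: φ = +14.72167°, λ = -171.72972°
Δφ = 0.8744°,  Δλ = 2.1478°
a = sin²(Δφ/2) + cos φ₁ cos φ₂ sin²(Δλ/2) = 0.000388
c = 2·arcsin(√a) = 0.039402 rad = 2.2576°
d = R·c = 6371 × 0.039402 = 251.0 km

251.0 km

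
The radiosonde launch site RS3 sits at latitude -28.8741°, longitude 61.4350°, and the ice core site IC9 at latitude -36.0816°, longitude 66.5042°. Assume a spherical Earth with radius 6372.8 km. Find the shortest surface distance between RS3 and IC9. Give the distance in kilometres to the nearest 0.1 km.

Δφ = -7.2075°,  Δλ = 5.0692°
a = sin²(Δφ/2) + cos φ₁ cos φ₂ sin²(Δλ/2) = 0.005335
c = 2·arcsin(√a) = 0.146211 rad = 8.3773°
d = R·c = 6372.8 × 0.146211 = 931.8 km

931.8 km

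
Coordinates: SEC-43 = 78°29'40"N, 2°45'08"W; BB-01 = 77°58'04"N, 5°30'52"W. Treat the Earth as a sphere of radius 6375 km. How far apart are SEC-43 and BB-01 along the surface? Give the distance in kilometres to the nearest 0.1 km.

SEC-43: φ = +78.49444°, λ = -2.75222°
BB-01: φ = +77.96778°, λ = -5.51444°
Δφ = -0.5267°,  Δλ = -2.7622°
a = sin²(Δφ/2) + cos φ₁ cos φ₂ sin²(Δλ/2) = 0.000045
c = 2·arcsin(√a) = 0.013458 rad = 0.7711°
d = R·c = 6375 × 0.013458 = 85.8 km

85.8 km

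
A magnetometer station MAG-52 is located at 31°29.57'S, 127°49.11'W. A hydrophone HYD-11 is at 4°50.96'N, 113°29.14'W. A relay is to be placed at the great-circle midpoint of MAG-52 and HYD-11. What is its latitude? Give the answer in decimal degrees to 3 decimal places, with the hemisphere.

13.422°S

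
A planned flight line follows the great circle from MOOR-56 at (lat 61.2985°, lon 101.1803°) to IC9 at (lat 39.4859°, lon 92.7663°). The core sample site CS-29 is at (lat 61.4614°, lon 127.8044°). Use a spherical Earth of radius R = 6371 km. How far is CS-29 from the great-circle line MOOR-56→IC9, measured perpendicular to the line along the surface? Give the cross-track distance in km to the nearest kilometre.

1221 km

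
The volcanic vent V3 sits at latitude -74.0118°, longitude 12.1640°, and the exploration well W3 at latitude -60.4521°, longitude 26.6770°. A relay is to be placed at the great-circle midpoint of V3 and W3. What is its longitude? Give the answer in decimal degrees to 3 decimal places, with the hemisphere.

Bx = cos φ₂ cos Δλ = 0.477415,  By = cos φ₂ sin Δλ = 0.123583
φₘ = atan2(sin φ₁ + sin φ₂, √((cos φ₁ + Bx)² + By²)) = -67.38269°
λₘ = λ₁ + atan2(By, cos φ₁ + Bx) = 21.48615°

21.486°E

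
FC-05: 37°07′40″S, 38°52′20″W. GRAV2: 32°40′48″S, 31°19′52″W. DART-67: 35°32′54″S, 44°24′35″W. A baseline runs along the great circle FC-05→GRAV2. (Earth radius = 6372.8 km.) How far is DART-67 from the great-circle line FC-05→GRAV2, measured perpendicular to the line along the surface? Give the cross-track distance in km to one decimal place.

FC-05: φ = -37.12778°, λ = -38.87222°
GRAV2: φ = -32.68000°, λ = -31.33111°
DART-67: φ = -35.54833°, λ = -44.40972°
δ₁₃ = central angle FC-05→DART-67 = 0.082573 rad  (haversine)
θ₁₃ = bearing FC-05→DART-67 = 287.842°,  θ₁₂ = bearing FC-05→GRAV2 = 56.485°
dₓₜ = R·arcsin(sin δ₁₃ · sin(θ₁₃ − θ₁₂)) = 6372.8·arcsin(0.08248·sin(231.357°)) = -410.828 km
|dₓₜ| = 410.828 km

410.8 km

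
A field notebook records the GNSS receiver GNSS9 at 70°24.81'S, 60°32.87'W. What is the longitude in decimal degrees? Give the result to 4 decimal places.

60° + 32.87′/60 = 60 + 0.54783 = 60.5478°

60.5478°W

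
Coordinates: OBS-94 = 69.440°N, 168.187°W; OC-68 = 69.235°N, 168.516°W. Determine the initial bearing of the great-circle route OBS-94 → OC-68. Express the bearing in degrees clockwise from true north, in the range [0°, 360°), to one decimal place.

209.7°

Δλ = -0.3290°
y = sin Δλ · cos φ₂ = -0.002036
x = cos φ₁ sin φ₂ − sin φ₁ cos φ₂ cos Δλ = -0.003572
θ = atan2(y, x) = -150.3231° → 209.6769° (mod 360°)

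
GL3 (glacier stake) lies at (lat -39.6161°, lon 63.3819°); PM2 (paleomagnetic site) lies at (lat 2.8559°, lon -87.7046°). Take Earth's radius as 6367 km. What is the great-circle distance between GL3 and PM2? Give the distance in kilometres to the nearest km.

Δφ = 42.4720°,  Δλ = -151.0865°
a = sin²(Δφ/2) + cos φ₁ cos φ₂ sin²(Δλ/2) = 0.852622
c = 2·arcsin(√a) = 2.353565 rad = 134.8493°
d = R·c = 6367 × 2.353565 = 14985.1 km

14985 km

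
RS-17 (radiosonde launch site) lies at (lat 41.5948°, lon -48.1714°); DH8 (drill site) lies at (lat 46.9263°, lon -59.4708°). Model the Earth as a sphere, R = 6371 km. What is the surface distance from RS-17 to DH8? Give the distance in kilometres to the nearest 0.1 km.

1075.9 km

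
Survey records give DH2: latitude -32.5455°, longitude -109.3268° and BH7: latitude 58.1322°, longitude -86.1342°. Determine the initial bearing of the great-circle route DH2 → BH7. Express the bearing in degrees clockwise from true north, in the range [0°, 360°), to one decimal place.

12.0°

Δλ = 23.1926°
y = sin Δλ · cos φ₂ = 0.207923
x = cos φ₁ sin φ₂ − sin φ₁ cos φ₂ cos Δλ = 0.976977
θ = atan2(y, x) = 12.0146° → 12.0146° (mod 360°)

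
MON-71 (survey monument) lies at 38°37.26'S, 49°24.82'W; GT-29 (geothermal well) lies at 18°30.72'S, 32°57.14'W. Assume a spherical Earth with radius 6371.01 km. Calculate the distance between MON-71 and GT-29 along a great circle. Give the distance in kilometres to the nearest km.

2744 km

MON-71: φ = -38.62100°, λ = -49.41367°
GT-29: φ = -18.51200°, λ = -32.95233°
Δφ = 20.1090°,  Δλ = 16.4613°
a = sin²(Δφ/2) + cos φ₁ cos φ₂ sin²(Δλ/2) = 0.045663
c = 2·arcsin(√a) = 0.430702 rad = 24.6774°
d = R·c = 6371.01 × 0.430702 = 2744.0 km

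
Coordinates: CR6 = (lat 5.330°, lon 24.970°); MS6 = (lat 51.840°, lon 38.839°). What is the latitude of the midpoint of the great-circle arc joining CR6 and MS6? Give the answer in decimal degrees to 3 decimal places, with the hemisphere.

28.752°N

Bx = cos φ₂ cos Δλ = 0.599847,  By = cos φ₂ sin Δλ = 0.148103
φₘ = atan2(sin φ₁ + sin φ₂, √((cos φ₁ + Bx)² + By²)) = 28.75230°
λₘ = λ₁ + atan2(By, cos φ₁ + Bx) = 30.27322°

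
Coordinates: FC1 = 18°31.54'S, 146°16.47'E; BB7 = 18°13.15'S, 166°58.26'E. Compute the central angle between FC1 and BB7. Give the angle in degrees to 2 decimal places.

19.63°

FC1: φ = -18.52567°, λ = +146.27450°
BB7: φ = -18.21917°, λ = +166.97100°
Δφ = 0.3065°,  Δλ = 20.6965°
a = sin²(Δφ/2) + cos φ₁ cos φ₂ sin²(Δλ/2) = 0.029068
c = 2·arcsin(√a) = 0.342664 rad = 19.6332°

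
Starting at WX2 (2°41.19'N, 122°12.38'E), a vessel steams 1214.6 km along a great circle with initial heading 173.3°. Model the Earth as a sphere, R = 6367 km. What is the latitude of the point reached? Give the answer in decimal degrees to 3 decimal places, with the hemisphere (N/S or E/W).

WX2: φ = +2.68650°, λ = +122.20633°
δ = d/R = 1214.6/6367 = 0.190765 rad
φ₂ = arcsin(sin φ₁ cos δ + cos φ₁ sin δ cos θ)
   = arcsin(0.04687·0.98186 + 0.99890·0.18961·-0.99317) = -8.16864°
λ₂ = λ₁ + atan2(sin θ sin δ cos φ₁, cos δ − sin φ₁ sin φ₂) = 123.48692°

8.169°S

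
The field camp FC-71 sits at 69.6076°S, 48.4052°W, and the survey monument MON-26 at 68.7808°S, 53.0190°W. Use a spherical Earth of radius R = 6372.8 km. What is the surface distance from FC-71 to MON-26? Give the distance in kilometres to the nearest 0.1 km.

204.1 km

Δφ = 0.8268°,  Δλ = -4.6138°
a = sin²(Δφ/2) + cos φ₁ cos φ₂ sin²(Δλ/2) = 0.000256
c = 2·arcsin(√a) = 0.032026 rad = 1.8350°
d = R·c = 6372.8 × 0.032026 = 204.1 km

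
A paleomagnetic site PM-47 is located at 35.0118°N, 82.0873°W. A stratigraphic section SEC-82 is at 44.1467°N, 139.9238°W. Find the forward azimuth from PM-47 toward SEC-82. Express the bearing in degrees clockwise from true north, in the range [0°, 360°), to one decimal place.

Δλ = -57.8365°
y = sin Δλ · cos φ₂ = -0.607437
x = cos φ₁ sin φ₂ − sin φ₁ cos φ₂ cos Δλ = 0.351294
θ = atan2(y, x) = -59.9582° → 300.0418° (mod 360°)

300.0°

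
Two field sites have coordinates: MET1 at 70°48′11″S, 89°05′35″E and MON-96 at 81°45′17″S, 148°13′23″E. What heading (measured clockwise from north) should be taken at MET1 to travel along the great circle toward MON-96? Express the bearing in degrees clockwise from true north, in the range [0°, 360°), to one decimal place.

MET1: φ = -70.80306°, λ = +89.09306°
MON-96: φ = -81.75472°, λ = +148.22306°
Δλ = 59.1300°
y = sin Δλ · cos φ₂ = 0.123095
x = cos φ₁ sin φ₂ − sin φ₁ cos φ₂ cos Δλ = -0.255926
θ = atan2(y, x) = 154.3135° → 154.3135° (mod 360°)

154.3°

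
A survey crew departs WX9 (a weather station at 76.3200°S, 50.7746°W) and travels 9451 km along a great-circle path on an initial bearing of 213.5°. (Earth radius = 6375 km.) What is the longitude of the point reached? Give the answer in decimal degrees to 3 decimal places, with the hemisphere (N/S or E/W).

δ = d/R = 9451/6375 = 1.482510 rad
φ₂ = arcsin(sin φ₁ cos δ + cos φ₁ sin δ cos θ)
   = arcsin(-0.97163·0.08817 + 0.23650·0.99611·-0.83389) = -16.38651°
λ₂ = λ₁ + atan2(sin θ sin δ cos φ₁, cos δ − sin φ₁ sin φ₂) = 164.18964°

164.190°E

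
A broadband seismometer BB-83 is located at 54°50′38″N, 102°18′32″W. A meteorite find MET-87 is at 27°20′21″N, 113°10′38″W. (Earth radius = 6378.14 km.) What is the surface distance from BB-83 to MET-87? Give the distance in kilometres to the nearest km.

3186 km

BB-83: φ = +54.84389°, λ = -102.30889°
MET-87: φ = +27.33917°, λ = -113.17722°
Δφ = -27.5047°,  Δλ = -10.8683°
a = sin²(Δφ/2) + cos φ₁ cos φ₂ sin²(Δλ/2) = 0.061101
c = 2·arcsin(√a) = 0.499550 rad = 28.6221°
d = R·c = 6378.14 × 0.499550 = 3186.2 km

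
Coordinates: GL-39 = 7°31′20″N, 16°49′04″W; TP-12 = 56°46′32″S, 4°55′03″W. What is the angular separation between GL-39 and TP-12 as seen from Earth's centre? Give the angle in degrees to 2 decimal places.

GL-39: φ = +7.52222°, λ = -16.81778°
TP-12: φ = -56.77556°, λ = -4.91750°
Δφ = -64.2978°,  Δλ = 11.9003°
a = sin²(Δφ/2) + cos φ₁ cos φ₂ sin²(Δλ/2) = 0.288990
c = 2·arcsin(√a) = 1.135125 rad = 65.0378°

65.04°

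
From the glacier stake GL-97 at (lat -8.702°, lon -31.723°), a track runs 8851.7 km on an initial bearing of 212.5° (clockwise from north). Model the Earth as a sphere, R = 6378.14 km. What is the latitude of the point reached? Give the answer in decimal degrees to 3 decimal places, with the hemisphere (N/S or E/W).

57.919°S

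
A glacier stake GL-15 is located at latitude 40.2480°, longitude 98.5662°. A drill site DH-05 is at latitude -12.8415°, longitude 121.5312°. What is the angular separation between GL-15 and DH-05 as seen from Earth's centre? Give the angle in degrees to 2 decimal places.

57.21°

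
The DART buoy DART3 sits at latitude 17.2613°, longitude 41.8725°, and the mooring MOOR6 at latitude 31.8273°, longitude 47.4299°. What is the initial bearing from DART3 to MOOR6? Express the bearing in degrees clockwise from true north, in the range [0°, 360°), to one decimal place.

Δλ = 5.5574°
y = sin Δλ · cos φ₂ = 0.082282
x = cos φ₁ sin φ₂ − sin φ₁ cos φ₂ cos Δλ = 0.252680
θ = atan2(y, x) = 18.0371° → 18.0371° (mod 360°)

18.0°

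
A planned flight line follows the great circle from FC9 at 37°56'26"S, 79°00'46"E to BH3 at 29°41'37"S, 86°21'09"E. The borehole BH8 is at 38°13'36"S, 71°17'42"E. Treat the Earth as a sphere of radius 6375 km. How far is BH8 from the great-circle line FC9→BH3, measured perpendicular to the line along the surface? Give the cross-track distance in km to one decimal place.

FC9: φ = -37.94056°, λ = +79.01278°
BH3: φ = -29.69361°, λ = +86.35250°
BH8: φ = -38.22667°, λ = +71.29500°
δ₁₃ = central angle FC9→BH8 = 0.106111 rad  (haversine)
θ₁₃ = bearing FC9→BH8 = 264.925°,  θ₁₂ = bearing FC9→BH3 = 38.591°
dₓₜ = R·arcsin(sin δ₁₃ · sin(θ₁₃ − θ₁₂)) = 6375·arcsin(0.10591·sin(226.334°)) = -488.897 km
|dₓₜ| = 488.897 km

488.9 km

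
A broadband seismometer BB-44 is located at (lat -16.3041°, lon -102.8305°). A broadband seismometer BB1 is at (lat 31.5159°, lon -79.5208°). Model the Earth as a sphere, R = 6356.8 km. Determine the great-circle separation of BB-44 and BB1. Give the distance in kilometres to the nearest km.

Δφ = 47.8200°,  Δλ = 23.3097°
a = sin²(Δφ/2) + cos φ₁ cos φ₂ sin²(Δλ/2) = 0.197661
c = 2·arcsin(√a) = 0.921434 rad = 52.7943°
d = R·c = 6356.8 × 0.921434 = 5857.4 km

5857 km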